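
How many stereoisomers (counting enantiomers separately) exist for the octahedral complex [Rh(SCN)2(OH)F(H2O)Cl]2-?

The six octahedral sites form three mutually perpendicular trans pairs.
Exhaustive case analysis gives 9 geometric isomers.
Of these, 6 lack any improper symmetry element and so occur as enantiomeric pairs, giving 9 + 6 = 15 stereoisomers in total.

15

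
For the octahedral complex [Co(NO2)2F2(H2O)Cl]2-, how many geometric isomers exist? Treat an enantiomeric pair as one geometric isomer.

In an octahedral complex each vertex has one trans partner and four cis neighbours.
Working through the distinct placements yields 6 geometric isomers: NO2 trans, F cis; NO2 cis, F cis (3 arrangements, 2 chiral); NO2 trans, F trans; NO2 cis, F trans.

6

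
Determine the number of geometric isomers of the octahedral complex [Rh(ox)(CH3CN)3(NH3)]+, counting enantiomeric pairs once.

2

An octahedron has six vertices in three trans pairs; every non-trans pair is cis.
Each ox is bidentate and must span two cis positions.
Systematic placement gives 2 geometric isomers: CH3CN mer; CH3CN fac.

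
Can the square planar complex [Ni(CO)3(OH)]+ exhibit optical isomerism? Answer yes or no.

In a square planar complex each vertex has one trans partner and two cis neighbours.
Only one geometric arrangement is possible.

no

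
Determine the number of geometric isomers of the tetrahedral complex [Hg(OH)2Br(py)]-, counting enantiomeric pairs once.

All four vertices of a tetrahedron are equivalent and mutually adjacent, so cis/trans isomerism cannot arise.
Only one geometric arrangement is possible.

1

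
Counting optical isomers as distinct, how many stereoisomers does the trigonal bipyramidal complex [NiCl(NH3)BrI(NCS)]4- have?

In a trigonal bipyramid the two axial positions differ from the three equatorial ones.
Exhaustive case analysis gives 10 geometric isomers.
Of these, 10 lack any improper symmetry element and so occur as enantiomeric pairs, giving 10 + 10 = 20 stereoisomers in total.

20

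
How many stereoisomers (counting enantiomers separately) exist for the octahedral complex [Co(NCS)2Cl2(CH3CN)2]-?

6

An octahedron has six vertices in three trans pairs; every non-trans pair is cis.
The distinct arrangements are (5 in all): NCS trans, Cl trans, CH3CN trans; NCS cis, Cl cis, CH3CN trans; NCS trans, Cl cis, CH3CN cis; NCS cis, Cl cis, CH3CN cis (chiral); NCS cis, Cl trans, CH3CN cis.
One of these lacks any improper symmetry element and so occurs as an enantiomeric pair, giving 5 + 1 = 6 stereoisomers in total.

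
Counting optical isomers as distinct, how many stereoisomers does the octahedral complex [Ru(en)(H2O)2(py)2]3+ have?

4

The six octahedral sites form three mutually perpendicular trans pairs.
Each en is bidentate and must span two cis positions.
There are 3 geometric isomers: H2O trans, py cis; H2O cis, py trans; H2O cis, py cis (chiral).
One of these lacks any improper symmetry element and so occurs as an enantiomeric pair, giving 3 + 1 = 4 stereoisomers in total.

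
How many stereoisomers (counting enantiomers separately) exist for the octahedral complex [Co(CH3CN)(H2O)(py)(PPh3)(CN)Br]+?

30

In an octahedral complex each vertex has one trans partner and four cis neighbours.
Systematic enumeration (placing each ligand type in turn and discarding arrangements equivalent by rotation or reflection) gives 15 geometric isomers.
Of these, 15 lack any improper symmetry element and so occur as enantiomeric pairs, giving 15 + 15 = 30 stereoisomers in total.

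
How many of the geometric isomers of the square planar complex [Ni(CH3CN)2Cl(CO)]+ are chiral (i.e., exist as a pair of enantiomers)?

0

A square has two trans pairs of vertices; adjacent vertices are cis.
There are 2 geometric isomers: CH3CN cis; CH3CN trans.
Each arrangement has an internal mirror plane or centre of symmetry, so none is chiral.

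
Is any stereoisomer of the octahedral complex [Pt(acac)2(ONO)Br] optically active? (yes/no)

The six octahedral sites form three mutually perpendicular trans pairs.
Each acac is bidentate and must span two cis positions.
Systematic placement gives 2 geometric isomers: ONO and Br mutually trans; ONO and Br mutually cis (chiral).
One of these lacks any improper symmetry element and so occurs as an enantiomeric pair, giving 2 + 1 = 3 stereoisomers in total.

yes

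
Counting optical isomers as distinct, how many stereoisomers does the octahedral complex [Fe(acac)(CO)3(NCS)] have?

2

An octahedron has six vertices in three trans pairs; every non-trans pair is cis.
Each acac is bidentate and must span two cis positions.
Working through the distinct placements yields 2 geometric isomers: CO mer; CO fac.
Each arrangement has an internal mirror plane or centre of symmetry, so none is chiral.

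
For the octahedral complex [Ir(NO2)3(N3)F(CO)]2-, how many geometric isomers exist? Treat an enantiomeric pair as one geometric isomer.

The six octahedral sites form three mutually perpendicular trans pairs.
There are 4 geometric isomers: NO2 mer (3 arrangements); NO2 fac (chiral).

4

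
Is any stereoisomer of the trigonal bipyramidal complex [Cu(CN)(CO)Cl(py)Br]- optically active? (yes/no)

yes

Placing the ligands in turn and identifying arrangements related by rotation or reflection leaves 10 distinct geometric isomers.
Of these, 10 lack any improper symmetry element and so occur as enantiomeric pairs, giving 10 + 10 = 20 stereoisomers in total.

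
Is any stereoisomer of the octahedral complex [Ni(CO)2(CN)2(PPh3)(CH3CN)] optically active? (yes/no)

yes

Systematic placement gives 6 geometric isomers: CO cis, CN cis (3 arrangements, 2 chiral); CO trans, CN cis; CO cis, CN trans; CO trans, CN trans.
Of these, 2 lack any improper symmetry element and so occur as enantiomeric pairs, giving 6 + 2 = 8 stereoisomers in total.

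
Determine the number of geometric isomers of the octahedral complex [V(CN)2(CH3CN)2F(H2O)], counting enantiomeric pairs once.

6

An octahedron has six vertices in three trans pairs; every non-trans pair is cis.
The distinct arrangements are (6 in all): CN trans, CH3CN trans; CN cis, CH3CN trans; CN cis, CH3CN cis (3 arrangements, 2 chiral); CN trans, CH3CN cis.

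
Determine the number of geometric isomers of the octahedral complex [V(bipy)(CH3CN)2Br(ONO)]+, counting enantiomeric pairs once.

4

The six octahedral sites form three mutually perpendicular trans pairs.
Each bipy is bidentate and must span two cis positions.
Systematic placement gives 4 geometric isomers: CH3CN cis (3 arrangements, 2 chiral); CH3CN trans.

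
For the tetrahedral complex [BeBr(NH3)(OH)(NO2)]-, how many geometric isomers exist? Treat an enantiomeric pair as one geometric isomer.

All four vertices of a tetrahedron are equivalent and mutually adjacent, so cis/trans isomerism cannot arise.
Only one geometric arrangement is possible; it has no improper symmetry element, so it exists as a pair of enantiomers (2 stereoisomers).

1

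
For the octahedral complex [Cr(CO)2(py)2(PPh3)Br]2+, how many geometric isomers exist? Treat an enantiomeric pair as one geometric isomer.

6

In an octahedral complex each vertex has one trans partner and four cis neighbours.
Systematic placement gives 6 geometric isomers: CO cis, py trans; CO cis, py cis (3 arrangements, 2 chiral); CO trans, py trans; CO trans, py cis.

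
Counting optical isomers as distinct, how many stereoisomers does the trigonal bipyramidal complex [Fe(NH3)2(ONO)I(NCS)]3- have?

In a trigonal bipyramid the two axial positions differ from the three equatorial ones.
Exhaustive case analysis gives 7 geometric isomers.
Of these, 3 lack any improper symmetry element and so occur as enantiomeric pairs, giving 7 + 3 = 10 stereoisomers in total.

10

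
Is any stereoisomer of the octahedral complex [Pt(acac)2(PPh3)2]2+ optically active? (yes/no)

An octahedron has six vertices in three trans pairs; every non-trans pair is cis.
Each acac is bidentate and must span two cis positions.
Working through the distinct placements yields 2 geometric isomers: PPh3 trans; PPh3 cis (chiral).
One of these lacks any improper symmetry element and so occurs as an enantiomeric pair, giving 2 + 1 = 3 stereoisomers in total.

yes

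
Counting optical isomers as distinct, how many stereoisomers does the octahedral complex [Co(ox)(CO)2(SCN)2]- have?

4

In an octahedral complex each vertex has one trans partner and four cis neighbours.
Each ox is bidentate and must span two cis positions.
Working through the distinct placements yields 3 geometric isomers: CO trans, SCN cis; CO cis, SCN cis (chiral); CO cis, SCN trans.
One of these lacks any improper symmetry element and so occurs as an enantiomeric pair, giving 3 + 1 = 4 stereoisomers in total.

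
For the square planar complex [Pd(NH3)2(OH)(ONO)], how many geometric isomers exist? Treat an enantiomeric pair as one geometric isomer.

2

A square has two trans pairs of vertices; adjacent vertices are cis.
Working through the distinct placements yields 2 geometric isomers: NH3 cis; NH3 trans.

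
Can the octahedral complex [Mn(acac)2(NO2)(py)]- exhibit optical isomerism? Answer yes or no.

yes

Each acac is bidentate and must span two cis positions.
There are 2 geometric isomers: NO2 and py mutually cis (chiral); NO2 and py mutually trans.
One of these lacks any improper symmetry element and so occurs as an enantiomeric pair, giving 2 + 1 = 3 stereoisomers in total.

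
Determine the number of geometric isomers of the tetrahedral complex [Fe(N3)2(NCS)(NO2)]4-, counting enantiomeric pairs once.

1

Only one geometric arrangement is possible.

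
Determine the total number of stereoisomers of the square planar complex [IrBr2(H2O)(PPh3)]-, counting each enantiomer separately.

The distinct arrangements are (2 in all): Br cis; Br trans.
Each arrangement has an internal mirror plane or centre of symmetry, so none is chiral.

2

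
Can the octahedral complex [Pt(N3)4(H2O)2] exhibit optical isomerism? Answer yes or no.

In an octahedral complex each vertex has one trans partner and four cis neighbours.
The distinct arrangements are (2 in all): H2O trans; H2O cis.
Each arrangement has an internal mirror plane or centre of symmetry, so none is chiral.

no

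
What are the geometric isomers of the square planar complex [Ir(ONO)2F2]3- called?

Systematic placement gives 2 geometric isomers: ONO cis; ONO trans.

cis and trans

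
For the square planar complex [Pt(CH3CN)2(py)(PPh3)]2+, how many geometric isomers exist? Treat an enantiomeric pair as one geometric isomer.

The distinct arrangements are (2 in all): CH3CN cis; CH3CN trans.

2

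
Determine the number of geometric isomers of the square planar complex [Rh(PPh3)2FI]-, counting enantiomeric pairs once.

A square has two trans pairs of vertices; adjacent vertices are cis.
Working through the distinct placements yields 2 geometric isomers: PPh3 cis; PPh3 trans.

2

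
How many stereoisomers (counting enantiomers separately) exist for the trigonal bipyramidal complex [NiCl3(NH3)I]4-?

4

In a trigonal bipyramid the two axial positions differ from the three equatorial ones.
Working through the distinct placements yields 4 geometric isomers: NH3 equatorial, I equatorial; NH3 equatorial, I axial; NH3 axial, I equatorial; NH3 axial, I axial.
Each arrangement has an internal mirror plane or centre of symmetry, so none is chiral.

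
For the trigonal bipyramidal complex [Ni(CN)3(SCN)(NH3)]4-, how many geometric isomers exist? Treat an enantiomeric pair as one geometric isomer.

4

Working through the distinct placements yields 4 geometric isomers: SCN equatorial, NH3 equatorial; SCN equatorial, NH3 axial; SCN axial, NH3 equatorial; SCN axial, NH3 axial.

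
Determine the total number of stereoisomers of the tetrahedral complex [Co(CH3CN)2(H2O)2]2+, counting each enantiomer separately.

1

In a tetrahedral complex all four positions are equivalent and every pair of ligands is adjacent — there is no cis/trans distinction.
Only one geometric arrangement is possible.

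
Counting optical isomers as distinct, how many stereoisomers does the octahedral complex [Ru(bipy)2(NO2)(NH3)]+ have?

3

The six octahedral sites form three mutually perpendicular trans pairs.
Each bipy is bidentate and must span two cis positions.
Working through the distinct placements yields 2 geometric isomers: NO2 and NH3 mutually trans; NO2 and NH3 mutually cis (chiral).
One of these lacks any improper symmetry element and so occurs as an enantiomeric pair, giving 2 + 1 = 3 stereoisomers in total.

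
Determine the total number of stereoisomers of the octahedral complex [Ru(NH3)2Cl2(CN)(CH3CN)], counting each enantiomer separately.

In an octahedral complex each vertex has one trans partner and four cis neighbours.
Systematic placement gives 6 geometric isomers: NH3 trans, Cl trans; NH3 cis, Cl cis (3 arrangements, 2 chiral); NH3 trans, Cl cis; NH3 cis, Cl trans.
Of these, 2 lack any improper symmetry element and so occur as enantiomeric pairs, giving 6 + 2 = 8 stereoisomers in total.

8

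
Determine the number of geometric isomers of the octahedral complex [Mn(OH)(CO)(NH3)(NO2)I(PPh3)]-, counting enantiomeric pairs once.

15

In an octahedral complex each vertex has one trans partner and four cis neighbours.
Placing the ligands in turn and identifying arrangements related by rotation or reflection leaves 15 distinct geometric isomers.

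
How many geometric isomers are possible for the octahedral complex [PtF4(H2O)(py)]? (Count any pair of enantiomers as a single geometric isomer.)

2

The six octahedral sites form three mutually perpendicular trans pairs.
There are 2 geometric isomers: H2O and py mutually trans; H2O and py mutually cis.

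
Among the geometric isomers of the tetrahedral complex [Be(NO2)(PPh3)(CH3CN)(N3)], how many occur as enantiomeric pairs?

In a tetrahedral complex all four positions are equivalent and every pair of ligands is adjacent — there is no cis/trans distinction.
Only one geometric arrangement is possible; it has no improper symmetry element, so it exists as a pair of enantiomers (2 stereoisomers).

1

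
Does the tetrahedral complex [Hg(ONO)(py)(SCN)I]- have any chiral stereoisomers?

In a tetrahedral complex all four positions are equivalent and every pair of ligands is adjacent — there is no cis/trans distinction.
Only one geometric arrangement is possible; it has no improper symmetry element, so it exists as a pair of enantiomers (2 stereoisomers).

yes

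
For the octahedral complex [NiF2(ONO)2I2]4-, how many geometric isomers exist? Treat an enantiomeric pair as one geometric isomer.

Systematic placement gives 5 geometric isomers: F trans, ONO trans, I trans; F trans, ONO cis, I cis; F cis, ONO trans, I cis; F cis, ONO cis, I cis (chiral); F cis, ONO cis, I trans.

5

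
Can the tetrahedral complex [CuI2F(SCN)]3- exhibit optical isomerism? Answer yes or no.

All four vertices of a tetrahedron are equivalent and mutually adjacent, so cis/trans isomerism cannot arise.
Only one geometric arrangement is possible.

no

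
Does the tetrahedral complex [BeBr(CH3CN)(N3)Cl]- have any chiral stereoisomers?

All four vertices of a tetrahedron are equivalent and mutually adjacent, so cis/trans isomerism cannot arise.
Only one geometric arrangement is possible; it has no improper symmetry element, so it exists as a pair of enantiomers (2 stereoisomers).

yes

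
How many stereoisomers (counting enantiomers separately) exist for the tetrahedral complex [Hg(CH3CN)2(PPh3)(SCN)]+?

Only one geometric arrangement is possible.

1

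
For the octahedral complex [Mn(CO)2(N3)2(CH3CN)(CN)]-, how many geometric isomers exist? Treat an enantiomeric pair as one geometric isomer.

The six octahedral sites form three mutually perpendicular trans pairs.
There are 6 geometric isomers: CO trans, N3 trans; CO cis, N3 cis (3 arrangements, 2 chiral); CO cis, N3 trans; CO trans, N3 cis.

6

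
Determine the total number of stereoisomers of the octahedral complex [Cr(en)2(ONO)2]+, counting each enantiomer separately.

3

An octahedron has six vertices in three trans pairs; every non-trans pair is cis.
Each en is bidentate and must span two cis positions.
The distinct arrangements are (2 in all): ONO trans; ONO cis (chiral).
One of these lacks any improper symmetry element and so occurs as an enantiomeric pair, giving 2 + 1 = 3 stereoisomers in total.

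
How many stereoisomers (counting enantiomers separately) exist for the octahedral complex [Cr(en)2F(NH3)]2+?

In an octahedral complex each vertex has one trans partner and four cis neighbours.
Each en is bidentate and must span two cis positions.
Systematic placement gives 2 geometric isomers: F and NH3 mutually trans; F and NH3 mutually cis (chiral).
One of these lacks any improper symmetry element and so occurs as an enantiomeric pair, giving 2 + 1 = 3 stereoisomers in total.

3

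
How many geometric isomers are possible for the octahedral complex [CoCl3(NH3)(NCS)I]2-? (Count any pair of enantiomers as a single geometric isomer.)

In an octahedral complex each vertex has one trans partner and four cis neighbours.
There are 4 geometric isomers: Cl mer (3 arrangements); Cl fac (chiral).

4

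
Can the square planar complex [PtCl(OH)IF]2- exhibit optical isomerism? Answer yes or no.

no

Systematic placement gives 3 geometric isomers: (Cl/I trans, F/OH trans); (Cl/OH trans, F/I trans); (Cl/F trans, I/OH trans).
Each arrangement has an internal mirror plane or centre of symmetry, so none is chiral.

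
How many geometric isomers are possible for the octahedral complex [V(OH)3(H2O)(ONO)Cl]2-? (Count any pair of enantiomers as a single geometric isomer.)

The six octahedral sites form three mutually perpendicular trans pairs.
Systematic placement gives 4 geometric isomers: OH mer (3 arrangements); OH fac (chiral).

4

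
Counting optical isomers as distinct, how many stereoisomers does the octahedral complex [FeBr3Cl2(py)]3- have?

3

An octahedron has six vertices in three trans pairs; every non-trans pair is cis.
There are 3 geometric isomers: Br mer, Cl cis; Br mer, Cl trans; Br fac, Cl cis.
Each arrangement has an internal mirror plane or centre of symmetry, so none is chiral.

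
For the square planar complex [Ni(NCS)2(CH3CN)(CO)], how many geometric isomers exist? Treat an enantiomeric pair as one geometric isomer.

There are 2 geometric isomers: NCS cis; NCS trans.

2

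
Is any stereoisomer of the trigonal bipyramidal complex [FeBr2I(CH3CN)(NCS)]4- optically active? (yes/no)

In a trigonal bipyramid the two axial positions differ from the three equatorial ones.
Exhaustive case analysis gives 7 geometric isomers.
Of these, 3 lack any improper symmetry element and so occur as enantiomeric pairs, giving 7 + 3 = 10 stereoisomers in total.

yes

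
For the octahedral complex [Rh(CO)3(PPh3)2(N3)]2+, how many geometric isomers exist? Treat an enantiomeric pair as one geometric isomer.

3

In an octahedral complex each vertex has one trans partner and four cis neighbours.
Working through the distinct placements yields 3 geometric isomers: CO mer, PPh3 trans; CO mer, PPh3 cis; CO fac, PPh3 cis.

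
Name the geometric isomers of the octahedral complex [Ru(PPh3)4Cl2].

cis and trans

Systematic placement gives 2 geometric isomers: Cl trans; Cl cis.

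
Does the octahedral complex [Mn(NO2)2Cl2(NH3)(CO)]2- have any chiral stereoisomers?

yes

An octahedron has six vertices in three trans pairs; every non-trans pair is cis.
Working through the distinct placements yields 6 geometric isomers: NO2 trans, Cl cis; NO2 cis, Cl cis (3 arrangements, 2 chiral); NO2 trans, Cl trans; NO2 cis, Cl trans.
Of these, 2 lack any improper symmetry element and so occur as enantiomeric pairs, giving 6 + 2 = 8 stereoisomers in total.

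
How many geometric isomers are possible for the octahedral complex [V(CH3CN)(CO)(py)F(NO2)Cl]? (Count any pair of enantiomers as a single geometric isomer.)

15

Systematic enumeration (placing each ligand type in turn and discarding arrangements equivalent by rotation or reflection) gives 15 geometric isomers.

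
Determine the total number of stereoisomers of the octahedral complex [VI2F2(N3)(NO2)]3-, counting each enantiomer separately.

An octahedron has six vertices in three trans pairs; every non-trans pair is cis.
Systematic placement gives 6 geometric isomers: I trans, F trans; I cis, F trans; I cis, F cis (3 arrangements, 2 chiral); I trans, F cis.
Of these, 2 lack any improper symmetry element and so occur as enantiomeric pairs, giving 6 + 2 = 8 stereoisomers in total.

8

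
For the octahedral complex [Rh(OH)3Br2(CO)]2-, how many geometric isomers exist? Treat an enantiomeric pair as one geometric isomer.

3

The six octahedral sites form three mutually perpendicular trans pairs.
Working through the distinct placements yields 3 geometric isomers: OH mer, Br trans; OH mer, Br cis; OH fac, Br cis.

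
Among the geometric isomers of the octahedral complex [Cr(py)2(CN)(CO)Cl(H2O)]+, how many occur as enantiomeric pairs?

Exhaustive case analysis gives 9 geometric isomers.
Of these, 6 lack any improper symmetry element and so occur as enantiomeric pairs, giving 9 + 6 = 15 stereoisomers in total.

6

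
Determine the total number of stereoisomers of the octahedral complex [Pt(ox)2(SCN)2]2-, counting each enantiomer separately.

In an octahedral complex each vertex has one trans partner and four cis neighbours.
Each ox is bidentate and must span two cis positions.
Systematic placement gives 2 geometric isomers: SCN trans; SCN cis (chiral).
One of these lacks any improper symmetry element and so occurs as an enantiomeric pair, giving 2 + 1 = 3 stereoisomers in total.

3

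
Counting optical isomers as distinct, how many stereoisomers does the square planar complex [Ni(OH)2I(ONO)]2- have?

Working through the distinct placements yields 2 geometric isomers: OH cis; OH trans.
Each arrangement has an internal mirror plane or centre of symmetry, so none is chiral.

2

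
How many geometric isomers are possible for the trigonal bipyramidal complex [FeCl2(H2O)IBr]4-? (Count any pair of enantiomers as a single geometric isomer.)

7

In a trigonal bipyramid the two axial positions differ from the three equatorial ones.
Systematic enumeration (placing each ligand type in turn and discarding arrangements equivalent by rotation or reflection) gives 7 geometric isomers.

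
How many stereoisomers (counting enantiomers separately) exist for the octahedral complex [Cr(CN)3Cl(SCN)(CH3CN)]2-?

The six octahedral sites form three mutually perpendicular trans pairs.
There are 4 geometric isomers: CN mer (3 arrangements); CN fac (chiral).
One of these lacks any improper symmetry element and so occurs as an enantiomeric pair, giving 4 + 1 = 5 stereoisomers in total.

5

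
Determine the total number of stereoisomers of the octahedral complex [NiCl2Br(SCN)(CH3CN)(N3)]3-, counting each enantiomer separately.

Systematic enumeration (placing each ligand type in turn and discarding arrangements equivalent by rotation or reflection) gives 9 geometric isomers.
Of these, 6 lack any improper symmetry element and so occur as enantiomeric pairs, giving 9 + 6 = 15 stereoisomers in total.

15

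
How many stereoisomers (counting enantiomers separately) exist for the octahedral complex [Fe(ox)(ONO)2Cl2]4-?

In an octahedral complex each vertex has one trans partner and four cis neighbours.
Each ox is bidentate and must span two cis positions.
The distinct arrangements are (3 in all): ONO cis, Cl trans; ONO cis, Cl cis (chiral); ONO trans, Cl cis.
One of these lacks any improper symmetry element and so occurs as an enantiomeric pair, giving 3 + 1 = 4 stereoisomers in total.

4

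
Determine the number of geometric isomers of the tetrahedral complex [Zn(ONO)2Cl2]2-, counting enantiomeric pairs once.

In a tetrahedral complex all four positions are equivalent and every pair of ligands is adjacent — there is no cis/trans distinction.
Only one geometric arrangement is possible.

1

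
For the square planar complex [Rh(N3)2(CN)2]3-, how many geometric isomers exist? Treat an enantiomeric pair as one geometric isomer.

A square has two trans pairs of vertices; adjacent vertices are cis.
The distinct arrangements are (2 in all): N3 cis; N3 trans.

2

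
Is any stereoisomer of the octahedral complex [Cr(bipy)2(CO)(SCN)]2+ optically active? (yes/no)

yes

An octahedron has six vertices in three trans pairs; every non-trans pair is cis.
Each bipy is bidentate and must span two cis positions.
Working through the distinct placements yields 2 geometric isomers: CO and SCN mutually trans; CO and SCN mutually cis (chiral).
One of these lacks any improper symmetry element and so occurs as an enantiomeric pair, giving 2 + 1 = 3 stereoisomers in total.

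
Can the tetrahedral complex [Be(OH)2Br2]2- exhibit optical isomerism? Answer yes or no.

no

In a tetrahedral complex all four positions are equivalent and every pair of ligands is adjacent — there is no cis/trans distinction.
Only one geometric arrangement is possible.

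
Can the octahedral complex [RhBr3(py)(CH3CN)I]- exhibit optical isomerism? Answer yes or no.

yes

Working through the distinct placements yields 4 geometric isomers: Br mer (3 arrangements); Br fac (chiral).
One of these lacks any improper symmetry element and so occurs as an enantiomeric pair, giving 4 + 1 = 5 stereoisomers in total.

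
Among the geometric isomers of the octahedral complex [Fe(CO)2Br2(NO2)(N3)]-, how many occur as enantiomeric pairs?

2

In an octahedral complex each vertex has one trans partner and four cis neighbours.
There are 6 geometric isomers: CO trans, Br trans; CO cis, Br trans; CO cis, Br cis (3 arrangements, 2 chiral); CO trans, Br cis.
Of these, 2 lack any improper symmetry element and so occur as enantiomeric pairs, giving 6 + 2 = 8 stereoisomers in total.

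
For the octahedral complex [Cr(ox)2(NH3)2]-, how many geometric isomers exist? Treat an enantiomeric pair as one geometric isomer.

An octahedron has six vertices in three trans pairs; every non-trans pair is cis.
Each ox is bidentate and must span two cis positions.
Systematic placement gives 2 geometric isomers: NH3 trans; NH3 cis (chiral).

2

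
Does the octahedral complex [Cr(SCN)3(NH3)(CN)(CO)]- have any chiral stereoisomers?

yes

Working through the distinct placements yields 4 geometric isomers: SCN mer (3 arrangements); SCN fac (chiral).
One of these lacks any improper symmetry element and so occurs as an enantiomeric pair, giving 4 + 1 = 5 stereoisomers in total.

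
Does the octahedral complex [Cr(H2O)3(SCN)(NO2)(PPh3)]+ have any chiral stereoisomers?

In an octahedral complex each vertex has one trans partner and four cis neighbours.
There are 4 geometric isomers: H2O mer (3 arrangements); H2O fac (chiral).
One of these lacks any improper symmetry element and so occurs as an enantiomeric pair, giving 4 + 1 = 5 stereoisomers in total.

yes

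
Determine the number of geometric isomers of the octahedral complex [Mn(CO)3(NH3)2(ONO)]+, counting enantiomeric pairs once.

In an octahedral complex each vertex has one trans partner and four cis neighbours.
Systematic placement gives 3 geometric isomers: CO mer, NH3 cis; CO mer, NH3 trans; CO fac, NH3 cis.

3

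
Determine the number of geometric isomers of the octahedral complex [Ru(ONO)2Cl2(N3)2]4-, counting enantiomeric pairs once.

In an octahedral complex each vertex has one trans partner and four cis neighbours.
Working through the distinct placements yields 5 geometric isomers: ONO trans, Cl trans, N3 trans; ONO cis, Cl trans, N3 cis; ONO trans, Cl cis, N3 cis; ONO cis, Cl cis, N3 cis (chiral); ONO cis, Cl cis, N3 trans.

5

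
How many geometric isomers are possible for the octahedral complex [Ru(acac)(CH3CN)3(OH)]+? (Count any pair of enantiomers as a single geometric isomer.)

The six octahedral sites form three mutually perpendicular trans pairs.
Each acac is bidentate and must span two cis positions.
The distinct arrangements are (2 in all): CH3CN mer; CH3CN fac.

2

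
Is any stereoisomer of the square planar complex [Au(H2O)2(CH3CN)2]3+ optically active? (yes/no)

no

A square has two trans pairs of vertices; adjacent vertices are cis.
Systematic placement gives 2 geometric isomers: H2O cis; H2O trans.
Each arrangement has an internal mirror plane or centre of symmetry, so none is chiral.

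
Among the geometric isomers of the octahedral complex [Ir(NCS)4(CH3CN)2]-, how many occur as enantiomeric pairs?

In an octahedral complex each vertex has one trans partner and four cis neighbours.
There are 2 geometric isomers: CH3CN trans; CH3CN cis.
Each arrangement has an internal mirror plane or centre of symmetry, so none is chiral.

0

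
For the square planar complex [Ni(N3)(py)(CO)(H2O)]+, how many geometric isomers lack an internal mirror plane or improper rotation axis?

A square has two trans pairs of vertices; adjacent vertices are cis.
Working through the distinct placements yields 3 geometric isomers: (CO/N3 trans, H2O/py trans); (CO/py trans, H2O/N3 trans); (CO/H2O trans, N3/py trans).
Each arrangement has an internal mirror plane or centre of symmetry, so none is chiral.

0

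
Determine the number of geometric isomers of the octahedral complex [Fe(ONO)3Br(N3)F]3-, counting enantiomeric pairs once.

4

An octahedron has six vertices in three trans pairs; every non-trans pair is cis.
There are 4 geometric isomers: ONO mer (3 arrangements); ONO fac (chiral).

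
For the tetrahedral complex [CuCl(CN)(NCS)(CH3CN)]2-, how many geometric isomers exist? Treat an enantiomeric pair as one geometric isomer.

1

In a tetrahedral complex all four positions are equivalent and every pair of ligands is adjacent — there is no cis/trans distinction.
Only one geometric arrangement is possible; it has no improper symmetry element, so it exists as a pair of enantiomers (2 stereoisomers).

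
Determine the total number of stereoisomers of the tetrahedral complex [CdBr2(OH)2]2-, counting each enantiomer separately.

1

All four vertices of a tetrahedron are equivalent and mutually adjacent, so cis/trans isomerism cannot arise.
Only one geometric arrangement is possible.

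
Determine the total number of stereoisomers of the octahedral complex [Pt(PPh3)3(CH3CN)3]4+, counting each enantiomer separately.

2

The distinct arrangements are (2 in all): PPh3 mer; PPh3 fac.
Each arrangement has an internal mirror plane or centre of symmetry, so none is chiral.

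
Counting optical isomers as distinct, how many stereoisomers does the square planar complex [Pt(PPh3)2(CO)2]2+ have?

2

The distinct arrangements are (2 in all): PPh3 cis; PPh3 trans.
Each arrangement has an internal mirror plane or centre of symmetry, so none is chiral.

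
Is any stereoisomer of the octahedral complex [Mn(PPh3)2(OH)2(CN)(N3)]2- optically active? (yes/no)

The distinct arrangements are (6 in all): PPh3 trans, OH trans; PPh3 cis, OH cis (3 arrangements, 2 chiral); PPh3 trans, OH cis; PPh3 cis, OH trans.
Of these, 2 lack any improper symmetry element and so occur as enantiomeric pairs, giving 6 + 2 = 8 stereoisomers in total.

yes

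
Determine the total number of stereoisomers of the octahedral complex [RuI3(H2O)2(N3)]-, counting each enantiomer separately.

3

The six octahedral sites form three mutually perpendicular trans pairs.
The distinct arrangements are (3 in all): I mer, H2O trans; I fac, H2O cis; I mer, H2O cis.
Each arrangement has an internal mirror plane or centre of symmetry, so none is chiral.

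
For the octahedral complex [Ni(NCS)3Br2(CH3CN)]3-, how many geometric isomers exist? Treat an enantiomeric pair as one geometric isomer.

The six octahedral sites form three mutually perpendicular trans pairs.
The distinct arrangements are (3 in all): NCS mer, Br trans; NCS mer, Br cis; NCS fac, Br cis.

3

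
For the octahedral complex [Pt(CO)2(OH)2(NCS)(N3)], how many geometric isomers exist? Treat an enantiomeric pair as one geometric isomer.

6

In an octahedral complex each vertex has one trans partner and four cis neighbours.
There are 6 geometric isomers: CO trans, OH trans; CO trans, OH cis; CO cis, OH trans; CO cis, OH cis (3 arrangements, 2 chiral).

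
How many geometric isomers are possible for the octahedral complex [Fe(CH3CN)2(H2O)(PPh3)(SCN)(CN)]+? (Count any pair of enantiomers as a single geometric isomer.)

9

In an octahedral complex each vertex has one trans partner and four cis neighbours.
Systematic enumeration (placing each ligand type in turn and discarding arrangements equivalent by rotation or reflection) gives 9 geometric isomers.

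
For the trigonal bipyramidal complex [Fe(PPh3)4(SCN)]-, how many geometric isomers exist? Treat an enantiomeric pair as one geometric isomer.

2

A trigonal bipyramid has two axial and three equatorial sites, which are chemically inequivalent.
Working through the distinct placements yields 2 geometric isomers: SCN equatorial; SCN axial.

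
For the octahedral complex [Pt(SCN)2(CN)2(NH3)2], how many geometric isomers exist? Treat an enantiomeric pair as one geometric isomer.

There are 5 geometric isomers: SCN trans, CN trans, NH3 trans; SCN cis, CN trans, NH3 cis; SCN trans, CN cis, NH3 cis; SCN cis, CN cis, NH3 cis (chiral); SCN cis, CN cis, NH3 trans.

5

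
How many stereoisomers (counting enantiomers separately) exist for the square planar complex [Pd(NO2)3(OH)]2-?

1

A square has two trans pairs of vertices; adjacent vertices are cis.
Only one geometric arrangement is possible.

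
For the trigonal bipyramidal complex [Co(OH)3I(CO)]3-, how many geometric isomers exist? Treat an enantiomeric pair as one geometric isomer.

A trigonal bipyramid has two axial and three equatorial sites, which are chemically inequivalent.
Systematic placement gives 4 geometric isomers: I axial, CO axial; I equatorial, CO axial; I axial, CO equatorial; I equatorial, CO equatorial.

4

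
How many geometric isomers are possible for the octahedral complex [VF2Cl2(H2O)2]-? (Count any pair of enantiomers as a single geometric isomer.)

5

An octahedron has six vertices in three trans pairs; every non-trans pair is cis.
There are 5 geometric isomers: F trans, Cl trans, H2O trans; F cis, Cl trans, H2O cis; F cis, Cl cis, H2O trans; F cis, Cl cis, H2O cis (chiral); F trans, Cl cis, H2O cis.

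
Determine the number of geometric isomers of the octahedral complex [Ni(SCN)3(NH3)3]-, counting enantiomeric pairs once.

2

In an octahedral complex each vertex has one trans partner and four cis neighbours.
Working through the distinct placements yields 2 geometric isomers: SCN mer; SCN fac.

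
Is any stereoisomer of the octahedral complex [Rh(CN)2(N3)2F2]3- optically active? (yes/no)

yes

Systematic placement gives 5 geometric isomers: CN trans, N3 trans, F trans; CN trans, N3 cis, F cis; CN cis, N3 trans, F cis; CN cis, N3 cis, F cis (chiral); CN cis, N3 cis, F trans.
One of these lacks any improper symmetry element and so occurs as an enantiomeric pair, giving 5 + 1 = 6 stereoisomers in total.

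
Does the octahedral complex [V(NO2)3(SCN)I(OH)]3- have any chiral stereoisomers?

An octahedron has six vertices in three trans pairs; every non-trans pair is cis.
Systematic placement gives 4 geometric isomers: NO2 mer (3 arrangements); NO2 fac (chiral).
One of these lacks any improper symmetry element and so occurs as an enantiomeric pair, giving 4 + 1 = 5 stereoisomers in total.

yes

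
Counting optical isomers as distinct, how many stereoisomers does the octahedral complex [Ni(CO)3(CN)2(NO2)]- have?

3

In an octahedral complex each vertex has one trans partner and four cis neighbours.
Systematic placement gives 3 geometric isomers: CO mer, CN trans; CO fac, CN cis; CO mer, CN cis.
Each arrangement has an internal mirror plane or centre of symmetry, so none is chiral.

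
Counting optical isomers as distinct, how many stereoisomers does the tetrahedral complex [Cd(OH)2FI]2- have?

In a tetrahedral complex all four positions are equivalent and every pair of ligands is adjacent — there is no cis/trans distinction.
Only one geometric arrangement is possible.

1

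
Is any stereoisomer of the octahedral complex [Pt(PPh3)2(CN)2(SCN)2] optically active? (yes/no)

yes

An octahedron has six vertices in three trans pairs; every non-trans pair is cis.
Working through the distinct placements yields 5 geometric isomers: PPh3 trans, CN trans, SCN trans; PPh3 cis, CN trans, SCN cis; PPh3 cis, CN cis, SCN trans; PPh3 cis, CN cis, SCN cis (chiral); PPh3 trans, CN cis, SCN cis.
One of these lacks any improper symmetry element and so occurs as an enantiomeric pair, giving 5 + 1 = 6 stereoisomers in total.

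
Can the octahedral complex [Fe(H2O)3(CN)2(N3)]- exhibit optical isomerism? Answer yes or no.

no

Systematic placement gives 3 geometric isomers: H2O mer, CN trans; H2O fac, CN cis; H2O mer, CN cis.
Each arrangement has an internal mirror plane or centre of symmetry, so none is chiral.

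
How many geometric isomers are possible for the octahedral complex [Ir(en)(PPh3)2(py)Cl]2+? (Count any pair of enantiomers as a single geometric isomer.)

4

An octahedron has six vertices in three trans pairs; every non-trans pair is cis.
Each en is bidentate and must span two cis positions.
Systematic placement gives 4 geometric isomers: PPh3 cis (3 arrangements, 2 chiral); PPh3 trans.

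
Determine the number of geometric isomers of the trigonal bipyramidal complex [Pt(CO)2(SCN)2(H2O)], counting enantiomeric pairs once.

In a trigonal bipyramid the two axial positions differ from the three equatorial ones.
Systematic enumeration (placing each ligand type in turn and discarding arrangements equivalent by rotation or reflection) gives 5 geometric isomers.

5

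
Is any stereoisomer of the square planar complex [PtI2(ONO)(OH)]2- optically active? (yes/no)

no

A square has two trans pairs of vertices; adjacent vertices are cis.
There are 2 geometric isomers: I cis; I trans.
Each arrangement has an internal mirror plane or centre of symmetry, so none is chiral.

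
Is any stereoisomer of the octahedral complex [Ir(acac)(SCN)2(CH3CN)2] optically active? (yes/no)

Each acac is bidentate and must span two cis positions.
Systematic placement gives 3 geometric isomers: SCN cis, CH3CN trans; SCN cis, CH3CN cis (chiral); SCN trans, CH3CN cis.
One of these lacks any improper symmetry element and so occurs as an enantiomeric pair, giving 3 + 1 = 4 stereoisomers in total.

yes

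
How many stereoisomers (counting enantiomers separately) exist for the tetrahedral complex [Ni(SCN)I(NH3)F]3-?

2

In a tetrahedral complex all four positions are equivalent and every pair of ligands is adjacent — there is no cis/trans distinction.
Only one geometric arrangement is possible; it has no improper symmetry element, so it exists as a pair of enantiomers (2 stereoisomers).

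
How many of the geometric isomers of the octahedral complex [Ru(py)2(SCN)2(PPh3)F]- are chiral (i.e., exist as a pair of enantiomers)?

The six octahedral sites form three mutually perpendicular trans pairs.
The distinct arrangements are (6 in all): py trans, SCN trans; py cis, SCN cis (3 arrangements, 2 chiral); py trans, SCN cis; py cis, SCN trans.
Of these, 2 lack any improper symmetry element and so occur as enantiomeric pairs, giving 6 + 2 = 8 stereoisomers in total.

2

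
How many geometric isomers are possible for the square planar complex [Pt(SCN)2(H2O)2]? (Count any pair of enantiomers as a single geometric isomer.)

In a square planar complex each vertex has one trans partner and two cis neighbours.
Working through the distinct placements yields 2 geometric isomers: SCN cis; SCN trans.

2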